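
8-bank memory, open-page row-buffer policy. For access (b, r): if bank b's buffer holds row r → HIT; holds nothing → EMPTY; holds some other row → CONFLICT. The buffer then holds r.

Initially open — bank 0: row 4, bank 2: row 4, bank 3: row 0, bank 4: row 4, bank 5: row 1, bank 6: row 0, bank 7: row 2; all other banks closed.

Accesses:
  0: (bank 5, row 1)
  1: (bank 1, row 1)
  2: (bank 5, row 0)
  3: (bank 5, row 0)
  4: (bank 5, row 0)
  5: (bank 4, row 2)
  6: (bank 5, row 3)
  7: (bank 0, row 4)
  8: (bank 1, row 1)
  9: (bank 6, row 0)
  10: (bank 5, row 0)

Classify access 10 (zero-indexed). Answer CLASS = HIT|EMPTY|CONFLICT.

#0 (5,1) H  (was 1)
#1 (1,1) E
#2 (5,0) C  (was 1)
#3 (5,0) H  (was 0)
#4 (5,0) H  (was 0)
#5 (4,2) C  (was 4)
#6 (5,3) C  (was 0)
#7 (0,4) H  (was 4)
#8 (1,1) H  (was 1)
#9 (6,0) H  (was 0)
#10 (5,0) C  (was 3)

CLASS = CONFLICT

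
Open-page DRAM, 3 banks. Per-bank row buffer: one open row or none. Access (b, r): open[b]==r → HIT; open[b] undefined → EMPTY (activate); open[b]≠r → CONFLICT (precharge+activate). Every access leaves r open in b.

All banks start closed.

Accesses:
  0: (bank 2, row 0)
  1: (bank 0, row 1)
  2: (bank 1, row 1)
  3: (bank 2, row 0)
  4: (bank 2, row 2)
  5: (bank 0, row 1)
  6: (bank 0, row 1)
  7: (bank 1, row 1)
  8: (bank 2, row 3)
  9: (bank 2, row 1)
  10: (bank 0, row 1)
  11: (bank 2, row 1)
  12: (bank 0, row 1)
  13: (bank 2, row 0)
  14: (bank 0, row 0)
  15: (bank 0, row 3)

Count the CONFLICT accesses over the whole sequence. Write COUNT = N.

COUNT = 6

0: bank 2 row 0 — prev None → EMPTY
1: bank 0 row 1 — prev None → EMPTY
2: bank 1 row 1 — prev None → EMPTY
3: bank 2 row 0 — prev 0 → HIT
4: bank 2 row 2 — prev 0 → CONFLICT
5: bank 0 row 1 — prev 1 → HIT
6: bank 0 row 1 — prev 1 → HIT
7: bank 1 row 1 — prev 1 → HIT
8: bank 2 row 3 — prev 2 → CONFLICT
9: bank 2 row 1 — prev 3 → CONFLICT
10: bank 0 row 1 — prev 1 → HIT
11: bank 2 row 1 — prev 1 → HIT
12: bank 0 row 1 — prev 1 → HIT
13: bank 2 row 0 — prev 1 → CONFLICT
14: bank 0 row 0 — prev 1 → CONFLICT
15: bank 0 row 3 — prev 0 → CONFLICT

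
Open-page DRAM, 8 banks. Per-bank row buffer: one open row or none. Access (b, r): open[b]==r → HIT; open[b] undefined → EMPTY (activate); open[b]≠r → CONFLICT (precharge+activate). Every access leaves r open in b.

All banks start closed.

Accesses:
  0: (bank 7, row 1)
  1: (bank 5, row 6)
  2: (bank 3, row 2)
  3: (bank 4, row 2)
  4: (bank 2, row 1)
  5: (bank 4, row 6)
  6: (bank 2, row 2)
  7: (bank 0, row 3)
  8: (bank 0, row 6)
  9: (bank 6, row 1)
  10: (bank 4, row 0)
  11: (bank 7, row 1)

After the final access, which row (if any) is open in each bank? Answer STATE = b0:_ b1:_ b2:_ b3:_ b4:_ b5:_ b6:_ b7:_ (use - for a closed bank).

STATE = b0:6 b1:- b2:2 b3:2 b4:0 b5:6 b6:1 b7:1

0: bank 7 row 1 — prev None → EMPTY
1: bank 5 row 6 — prev None → EMPTY
2: bank 3 row 2 — prev None → EMPTY
3: bank 4 row 2 — prev None → EMPTY
4: bank 2 row 1 — prev None → EMPTY
5: bank 4 row 6 — prev 2 → CONFLICT
6: bank 2 row 2 — prev 1 → CONFLICT
7: bank 0 row 3 — prev None → EMPTY
8: bank 0 row 6 — prev 3 → CONFLICT
9: bank 6 row 1 — prev None → EMPTY
10: bank 4 row 0 — prev 6 → CONFLICT
11: bank 7 row 1 — prev 1 → HIT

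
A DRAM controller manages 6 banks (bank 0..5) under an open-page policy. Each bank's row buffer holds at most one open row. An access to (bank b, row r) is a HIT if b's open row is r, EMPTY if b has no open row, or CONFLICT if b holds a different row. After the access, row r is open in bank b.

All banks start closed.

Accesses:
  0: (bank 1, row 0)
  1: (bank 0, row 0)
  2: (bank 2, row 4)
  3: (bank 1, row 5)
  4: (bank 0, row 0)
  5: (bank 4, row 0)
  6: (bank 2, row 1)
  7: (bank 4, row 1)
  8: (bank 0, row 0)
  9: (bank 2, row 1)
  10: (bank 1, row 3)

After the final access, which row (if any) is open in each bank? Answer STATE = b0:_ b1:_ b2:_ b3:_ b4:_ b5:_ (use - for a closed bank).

#0 (1,0) E
#1 (0,0) E
#2 (2,4) E
#3 (1,5) C  (was 0)
#4 (0,0) H  (was 0)
#5 (4,0) E
#6 (2,1) C  (was 4)
#7 (4,1) C  (was 0)
#8 (0,0) H  (was 0)
#9 (2,1) H  (was 1)
#10 (1,3) C  (was 5)

STATE = b0:0 b1:3 b2:1 b3:- b4:1 b5:-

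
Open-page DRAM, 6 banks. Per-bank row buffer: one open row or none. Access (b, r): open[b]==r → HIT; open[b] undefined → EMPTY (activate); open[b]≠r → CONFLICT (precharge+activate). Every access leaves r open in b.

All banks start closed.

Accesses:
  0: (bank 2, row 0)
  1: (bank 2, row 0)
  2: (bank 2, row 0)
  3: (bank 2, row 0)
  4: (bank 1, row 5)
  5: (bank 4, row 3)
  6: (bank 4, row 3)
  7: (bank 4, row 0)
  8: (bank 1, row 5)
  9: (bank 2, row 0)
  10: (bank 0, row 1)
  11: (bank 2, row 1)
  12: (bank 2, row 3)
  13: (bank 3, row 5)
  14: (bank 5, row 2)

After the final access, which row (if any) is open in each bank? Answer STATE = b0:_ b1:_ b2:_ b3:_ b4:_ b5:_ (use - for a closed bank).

  [0] b2 r0: no row ⇒ E
  [1] b2 r0: had r0 ⇒ H
  [2] b2 r0: had r0 ⇒ H
  [3] b2 r0: had r0 ⇒ H
  [4] b1 r5: no row ⇒ E
  [5] b4 r3: no row ⇒ E
  [6] b4 r3: had r3 ⇒ H
  [7] b4 r0: had r3 ⇒ C
  [8] b1 r5: had r5 ⇒ H
  [9] b2 r0: had r0 ⇒ H
  [10] b0 r1: no row ⇒ E
  [11] b2 r1: had r0 ⇒ C
  [12] b2 r3: had r1 ⇒ C
  [13] b3 r5: no row ⇒ E
  [14] b5 r2: no row ⇒ E

STATE = b0:1 b1:5 b2:3 b3:5 b4:0 b5:2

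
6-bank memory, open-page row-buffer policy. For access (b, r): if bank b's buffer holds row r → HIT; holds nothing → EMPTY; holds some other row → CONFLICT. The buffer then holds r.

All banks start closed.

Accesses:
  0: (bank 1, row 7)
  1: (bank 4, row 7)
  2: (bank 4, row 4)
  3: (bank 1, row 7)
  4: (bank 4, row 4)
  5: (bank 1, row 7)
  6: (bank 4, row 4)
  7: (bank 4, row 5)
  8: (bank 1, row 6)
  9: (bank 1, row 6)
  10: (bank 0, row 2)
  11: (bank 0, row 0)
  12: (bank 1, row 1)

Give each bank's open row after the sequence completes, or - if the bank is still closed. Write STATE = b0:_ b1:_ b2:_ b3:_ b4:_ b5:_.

  [0] b1 r7: no row ⇒ E
  [1] b4 r7: no row ⇒ E
  [2] b4 r4: had r7 ⇒ C
  [3] b1 r7: had r7 ⇒ H
  [4] b4 r4: had r4 ⇒ H
  [5] b1 r7: had r7 ⇒ H
  [6] b4 r4: had r4 ⇒ H
  [7] b4 r5: had r4 ⇒ C
  [8] b1 r6: had r7 ⇒ C
  [9] b1 r6: had r6 ⇒ H
  [10] b0 r2: no row ⇒ E
  [11] b0 r0: had r2 ⇒ C
  [12] b1 r1: had r6 ⇒ C

STATE = b0:0 b1:1 b2:- b3:- b4:5 b5:-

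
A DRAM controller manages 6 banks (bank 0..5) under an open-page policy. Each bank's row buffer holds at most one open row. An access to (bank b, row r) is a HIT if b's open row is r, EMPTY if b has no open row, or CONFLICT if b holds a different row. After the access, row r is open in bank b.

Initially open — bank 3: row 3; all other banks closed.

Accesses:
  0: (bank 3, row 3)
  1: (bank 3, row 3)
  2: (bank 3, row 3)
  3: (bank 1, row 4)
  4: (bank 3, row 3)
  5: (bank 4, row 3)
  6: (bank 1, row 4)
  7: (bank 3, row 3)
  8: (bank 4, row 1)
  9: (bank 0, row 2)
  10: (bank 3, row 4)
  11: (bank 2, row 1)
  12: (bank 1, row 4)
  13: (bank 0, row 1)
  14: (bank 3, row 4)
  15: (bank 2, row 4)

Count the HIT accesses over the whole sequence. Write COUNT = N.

#0 (3,3) H  (was 3)
#1 (3,3) H  (was 3)
#2 (3,3) H  (was 3)
#3 (1,4) E
#4 (3,3) H  (was 3)
#5 (4,3) E
#6 (1,4) H  (was 4)
#7 (3,3) H  (was 3)
#8 (4,1) C  (was 3)
#9 (0,2) E
#10 (3,4) C  (was 3)
#11 (2,1) E
#12 (1,4) H  (was 4)
#13 (0,1) C  (was 2)
#14 (3,4) H  (was 4)
#15 (2,4) C  (was 1)

COUNT = 8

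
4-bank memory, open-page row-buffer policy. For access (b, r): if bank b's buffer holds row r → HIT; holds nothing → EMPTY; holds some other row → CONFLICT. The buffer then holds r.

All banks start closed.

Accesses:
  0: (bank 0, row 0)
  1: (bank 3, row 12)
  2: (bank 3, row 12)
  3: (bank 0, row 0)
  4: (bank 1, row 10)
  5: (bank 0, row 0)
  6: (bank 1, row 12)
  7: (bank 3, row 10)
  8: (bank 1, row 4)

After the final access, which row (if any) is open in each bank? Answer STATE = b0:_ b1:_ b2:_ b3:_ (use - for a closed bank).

0: bank 0 row 0 — prev None → EMPTY
1: bank 3 row 12 — prev None → EMPTY
2: bank 3 row 12 — prev 12 → HIT
3: bank 0 row 0 — prev 0 → HIT
4: bank 1 row 10 — prev None → EMPTY
5: bank 0 row 0 — prev 0 → HIT
6: bank 1 row 12 — prev 10 → CONFLICT
7: bank 3 row 10 — prev 12 → CONFLICT
8: bank 1 row 4 — prev 12 → CONFLICT

STATE = b0:0 b1:4 b2:- b3:10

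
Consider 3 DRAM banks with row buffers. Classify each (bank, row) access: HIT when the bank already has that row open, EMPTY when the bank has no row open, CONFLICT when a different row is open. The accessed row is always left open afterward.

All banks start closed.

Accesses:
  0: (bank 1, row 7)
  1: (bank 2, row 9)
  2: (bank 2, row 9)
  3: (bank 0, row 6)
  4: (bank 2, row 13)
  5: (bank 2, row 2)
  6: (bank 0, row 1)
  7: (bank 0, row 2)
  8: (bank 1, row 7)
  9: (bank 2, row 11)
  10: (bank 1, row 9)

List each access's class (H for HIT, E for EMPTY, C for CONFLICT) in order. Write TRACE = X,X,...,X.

TRACE = E,E,H,E,C,C,C,C,H,C,C

step 0: bank1 None->7 [EMPTY]
step 1: bank2 None->9 [EMPTY]
step 2: bank2 9->9 [HIT]
step 3: bank0 None->6 [EMPTY]
step 4: bank2 9->13 [CONFLICT]
step 5: bank2 13->2 [CONFLICT]
step 6: bank0 6->1 [CONFLICT]
step 7: bank0 1->2 [CONFLICT]
step 8: bank1 7->7 [HIT]
step 9: bank2 2->11 [CONFLICT]
step 10: bank1 7->9 [CONFLICT]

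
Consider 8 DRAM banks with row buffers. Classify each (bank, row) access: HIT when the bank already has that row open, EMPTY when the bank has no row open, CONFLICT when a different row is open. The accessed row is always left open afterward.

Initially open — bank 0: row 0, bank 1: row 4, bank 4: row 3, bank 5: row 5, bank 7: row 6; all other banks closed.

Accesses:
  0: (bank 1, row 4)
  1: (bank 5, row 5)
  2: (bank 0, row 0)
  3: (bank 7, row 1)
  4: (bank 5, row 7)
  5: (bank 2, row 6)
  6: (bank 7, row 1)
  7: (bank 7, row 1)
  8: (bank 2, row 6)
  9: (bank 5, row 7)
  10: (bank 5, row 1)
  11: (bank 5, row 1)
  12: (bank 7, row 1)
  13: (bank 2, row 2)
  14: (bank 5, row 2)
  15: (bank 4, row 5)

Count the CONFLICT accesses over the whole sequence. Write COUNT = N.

0: bank 1 row 4 — prev 4 → HIT
1: bank 5 row 5 — prev 5 → HIT
2: bank 0 row 0 — prev 0 → HIT
3: bank 7 row 1 — prev 6 → CONFLICT
4: bank 5 row 7 — prev 5 → CONFLICT
5: bank 2 row 6 — prev None → EMPTY
6: bank 7 row 1 — prev 1 → HIT
7: bank 7 row 1 — prev 1 → HIT
8: bank 2 row 6 — prev 6 → HIT
9: bank 5 row 7 — prev 7 → HIT
10: bank 5 row 1 — prev 7 → CONFLICT
11: bank 5 row 1 — prev 1 → HIT
12: bank 7 row 1 — prev 1 → HIT
13: bank 2 row 2 — prev 6 → CONFLICT
14: bank 5 row 2 — prev 1 → CONFLICT
15: bank 4 row 5 — prev 3 → CONFLICT

COUNT = 6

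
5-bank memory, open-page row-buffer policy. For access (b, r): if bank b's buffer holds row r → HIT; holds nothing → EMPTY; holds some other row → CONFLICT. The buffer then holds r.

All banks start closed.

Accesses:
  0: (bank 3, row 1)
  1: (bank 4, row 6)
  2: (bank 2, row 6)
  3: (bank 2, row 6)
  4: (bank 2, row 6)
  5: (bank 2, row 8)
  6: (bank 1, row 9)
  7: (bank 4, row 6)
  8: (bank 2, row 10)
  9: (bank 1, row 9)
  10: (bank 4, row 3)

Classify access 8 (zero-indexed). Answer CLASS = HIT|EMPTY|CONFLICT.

CLASS = CONFLICT

  [0] b3 r1: no row ⇒ E
  [1] b4 r6: no row ⇒ E
  [2] b2 r6: no row ⇒ E
  [3] b2 r6: had r6 ⇒ H
  [4] b2 r6: had r6 ⇒ H
  [5] b2 r8: had r6 ⇒ C
  [6] b1 r9: no row ⇒ E
  [7] b4 r6: had r6 ⇒ H
  [8] b2 r10: had r8 ⇒ C
  [9] b1 r9: had r9 ⇒ H
  [10] b4 r3: had r6 ⇒ C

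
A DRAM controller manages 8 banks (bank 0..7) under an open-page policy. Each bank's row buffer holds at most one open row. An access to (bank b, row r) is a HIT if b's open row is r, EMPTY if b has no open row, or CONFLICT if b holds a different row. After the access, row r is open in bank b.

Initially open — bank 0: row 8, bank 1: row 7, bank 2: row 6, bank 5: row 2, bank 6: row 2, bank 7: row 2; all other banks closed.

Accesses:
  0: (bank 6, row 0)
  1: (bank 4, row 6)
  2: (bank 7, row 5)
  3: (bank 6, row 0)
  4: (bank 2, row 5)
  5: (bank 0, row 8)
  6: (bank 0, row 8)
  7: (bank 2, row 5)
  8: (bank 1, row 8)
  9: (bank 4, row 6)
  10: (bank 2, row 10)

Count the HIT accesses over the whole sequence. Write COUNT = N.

COUNT = 5

  [0] b6 r0: had r2 ⇒ C
  [1] b4 r6: no row ⇒ E
  [2] b7 r5: had r2 ⇒ C
  [3] b6 r0: had r0 ⇒ H
  [4] b2 r5: had r6 ⇒ C
  [5] b0 r8: had r8 ⇒ H
  [6] b0 r8: had r8 ⇒ H
  [7] b2 r5: had r5 ⇒ H
  [8] b1 r8: had r7 ⇒ C
  [9] b4 r6: had r6 ⇒ H
  [10] b2 r10: had r5 ⇒ C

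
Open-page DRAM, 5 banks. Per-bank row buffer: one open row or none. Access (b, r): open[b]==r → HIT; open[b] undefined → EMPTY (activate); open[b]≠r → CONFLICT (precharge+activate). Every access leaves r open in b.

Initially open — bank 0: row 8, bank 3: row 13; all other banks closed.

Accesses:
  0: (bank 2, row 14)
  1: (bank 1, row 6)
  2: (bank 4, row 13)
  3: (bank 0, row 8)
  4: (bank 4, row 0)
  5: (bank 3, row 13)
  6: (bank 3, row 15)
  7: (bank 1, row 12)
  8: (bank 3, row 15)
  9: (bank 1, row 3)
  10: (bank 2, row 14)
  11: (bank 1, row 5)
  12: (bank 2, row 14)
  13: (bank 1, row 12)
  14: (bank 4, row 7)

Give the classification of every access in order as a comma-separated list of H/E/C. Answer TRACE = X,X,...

TRACE = E,E,E,H,C,H,C,C,H,C,H,C,H,C,C

#0 (2,14) E
#1 (1,6) E
#2 (4,13) E
#3 (0,8) H  (was 8)
#4 (4,0) C  (was 13)
#5 (3,13) H  (was 13)
#6 (3,15) C  (was 13)
#7 (1,12) C  (was 6)
#8 (3,15) H  (was 15)
#9 (1,3) C  (was 12)
#10 (2,14) H  (was 14)
#11 (1,5) C  (was 3)
#12 (2,14) H  (was 14)
#13 (1,12) C  (was 5)
#14 (4,7) C  (was 0)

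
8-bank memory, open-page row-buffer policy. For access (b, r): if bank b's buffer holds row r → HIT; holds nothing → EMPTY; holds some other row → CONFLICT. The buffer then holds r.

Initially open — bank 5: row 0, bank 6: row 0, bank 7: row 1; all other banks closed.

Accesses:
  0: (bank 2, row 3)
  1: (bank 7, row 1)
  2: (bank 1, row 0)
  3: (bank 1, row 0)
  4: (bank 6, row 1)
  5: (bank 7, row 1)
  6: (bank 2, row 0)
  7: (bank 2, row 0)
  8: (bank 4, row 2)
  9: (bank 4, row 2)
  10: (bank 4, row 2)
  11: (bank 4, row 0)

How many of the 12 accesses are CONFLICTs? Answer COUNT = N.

step 0: bank2 None->3 [EMPTY]
step 1: bank7 1->1 [HIT]
step 2: bank1 None->0 [EMPTY]
step 3: bank1 0->0 [HIT]
step 4: bank6 0->1 [CONFLICT]
step 5: bank7 1->1 [HIT]
step 6: bank2 3->0 [CONFLICT]
step 7: bank2 0->0 [HIT]
step 8: bank4 None->2 [EMPTY]
step 9: bank4 2->2 [HIT]
step 10: bank4 2->2 [HIT]
step 11: bank4 2->0 [CONFLICT]

COUNT = 3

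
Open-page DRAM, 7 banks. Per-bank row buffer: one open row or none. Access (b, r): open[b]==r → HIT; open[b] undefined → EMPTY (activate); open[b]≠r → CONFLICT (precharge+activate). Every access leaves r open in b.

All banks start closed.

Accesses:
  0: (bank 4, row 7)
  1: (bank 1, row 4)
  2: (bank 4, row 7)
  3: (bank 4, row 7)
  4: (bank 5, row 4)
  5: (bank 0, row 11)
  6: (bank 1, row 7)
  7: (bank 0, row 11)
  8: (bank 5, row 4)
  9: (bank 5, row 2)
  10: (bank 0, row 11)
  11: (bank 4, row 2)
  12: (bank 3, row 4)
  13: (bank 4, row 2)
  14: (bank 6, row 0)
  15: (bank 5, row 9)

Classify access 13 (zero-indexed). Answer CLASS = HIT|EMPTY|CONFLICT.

CLASS = HIT

#0 (4,7) E
#1 (1,4) E
#2 (4,7) H  (was 7)
#3 (4,7) H  (was 7)
#4 (5,4) E
#5 (0,11) E
#6 (1,7) C  (was 4)
#7 (0,11) H  (was 11)
#8 (5,4) H  (was 4)
#9 (5,2) C  (was 4)
#10 (0,11) H  (was 11)
#11 (4,2) C  (was 7)
#12 (3,4) E
#13 (4,2) H  (was 2)
#14 (6,0) E
#15 (5,9) C  (was 2)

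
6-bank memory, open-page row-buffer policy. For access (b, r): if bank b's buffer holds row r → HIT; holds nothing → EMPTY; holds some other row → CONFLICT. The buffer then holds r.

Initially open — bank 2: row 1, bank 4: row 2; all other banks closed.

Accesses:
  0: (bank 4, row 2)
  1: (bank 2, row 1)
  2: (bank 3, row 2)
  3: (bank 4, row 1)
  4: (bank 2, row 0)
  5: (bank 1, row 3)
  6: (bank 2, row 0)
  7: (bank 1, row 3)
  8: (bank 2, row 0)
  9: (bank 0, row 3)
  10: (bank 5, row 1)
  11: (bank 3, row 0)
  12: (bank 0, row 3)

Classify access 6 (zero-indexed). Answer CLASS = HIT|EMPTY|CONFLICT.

0: bank 4 row 2 — prev 2 → HIT
1: bank 2 row 1 — prev 1 → HIT
2: bank 3 row 2 — prev None → EMPTY
3: bank 4 row 1 — prev 2 → CONFLICT
4: bank 2 row 0 — prev 1 → CONFLICT
5: bank 1 row 3 — prev None → EMPTY
6: bank 2 row 0 — prev 0 → HIT
7: bank 1 row 3 — prev 3 → HIT
8: bank 2 row 0 — prev 0 → HIT
9: bank 0 row 3 — prev None → EMPTY
10: bank 5 row 1 — prev None → EMPTY
11: bank 3 row 0 — prev 2 → CONFLICT
12: bank 0 row 3 — prev 3 → HIT

CLASS = HIT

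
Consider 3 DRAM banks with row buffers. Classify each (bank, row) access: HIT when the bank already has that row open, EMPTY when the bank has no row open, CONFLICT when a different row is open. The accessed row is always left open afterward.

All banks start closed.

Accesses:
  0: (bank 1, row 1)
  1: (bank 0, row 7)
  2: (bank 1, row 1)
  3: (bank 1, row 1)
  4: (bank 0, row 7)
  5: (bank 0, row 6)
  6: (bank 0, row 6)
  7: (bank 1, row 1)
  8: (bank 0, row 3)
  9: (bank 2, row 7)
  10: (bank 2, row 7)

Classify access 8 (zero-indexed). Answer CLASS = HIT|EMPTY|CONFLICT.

0: bank 1 row 1 — prev None → EMPTY
1: bank 0 row 7 — prev None → EMPTY
2: bank 1 row 1 — prev 1 → HIT
3: bank 1 row 1 — prev 1 → HIT
4: bank 0 row 7 — prev 7 → HIT
5: bank 0 row 6 — prev 7 → CONFLICT
6: bank 0 row 6 — prev 6 → HIT
7: bank 1 row 1 — prev 1 → HIT
8: bank 0 row 3 — prev 6 → CONFLICT
9: bank 2 row 7 — prev None → EMPTY
10: bank 2 row 7 — prev 7 → HIT

CLASS = CONFLICT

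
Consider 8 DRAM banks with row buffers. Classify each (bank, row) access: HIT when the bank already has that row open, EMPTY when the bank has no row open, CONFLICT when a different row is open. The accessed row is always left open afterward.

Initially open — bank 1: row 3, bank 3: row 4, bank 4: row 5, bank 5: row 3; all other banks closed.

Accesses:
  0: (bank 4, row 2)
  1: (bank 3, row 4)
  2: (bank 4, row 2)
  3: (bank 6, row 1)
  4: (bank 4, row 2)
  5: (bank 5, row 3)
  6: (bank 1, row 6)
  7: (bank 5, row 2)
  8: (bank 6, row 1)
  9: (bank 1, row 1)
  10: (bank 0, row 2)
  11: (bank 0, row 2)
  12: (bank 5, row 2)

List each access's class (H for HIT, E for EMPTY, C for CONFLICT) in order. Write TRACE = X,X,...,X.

#0 (4,2) C  (was 5)
#1 (3,4) H  (was 4)
#2 (4,2) H  (was 2)
#3 (6,1) E
#4 (4,2) H  (was 2)
#5 (5,3) H  (was 3)
#6 (1,6) C  (was 3)
#7 (5,2) C  (was 3)
#8 (6,1) H  (was 1)
#9 (1,1) C  (was 6)
#10 (0,2) E
#11 (0,2) H  (was 2)
#12 (5,2) H  (was 2)

TRACE = C,H,H,E,H,H,C,C,H,C,E,H,H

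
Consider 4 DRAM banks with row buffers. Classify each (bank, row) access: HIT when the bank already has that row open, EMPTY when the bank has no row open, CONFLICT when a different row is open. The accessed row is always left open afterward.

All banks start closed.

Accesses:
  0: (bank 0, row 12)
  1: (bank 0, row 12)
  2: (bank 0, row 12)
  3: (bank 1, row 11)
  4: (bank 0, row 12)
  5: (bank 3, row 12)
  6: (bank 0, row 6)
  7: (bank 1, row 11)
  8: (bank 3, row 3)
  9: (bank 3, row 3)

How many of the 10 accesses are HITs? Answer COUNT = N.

0: bank 0 row 12 — prev None → EMPTY
1: bank 0 row 12 — prev 12 → HIT
2: bank 0 row 12 — prev 12 → HIT
3: bank 1 row 11 — prev None → EMPTY
4: bank 0 row 12 — prev 12 → HIT
5: bank 3 row 12 — prev None → EMPTY
6: bank 0 row 6 — prev 12 → CONFLICT
7: bank 1 row 11 — prev 11 → HIT
8: bank 3 row 3 — prev 12 → CONFLICT
9: bank 3 row 3 — prev 3 → HIT

COUNT = 5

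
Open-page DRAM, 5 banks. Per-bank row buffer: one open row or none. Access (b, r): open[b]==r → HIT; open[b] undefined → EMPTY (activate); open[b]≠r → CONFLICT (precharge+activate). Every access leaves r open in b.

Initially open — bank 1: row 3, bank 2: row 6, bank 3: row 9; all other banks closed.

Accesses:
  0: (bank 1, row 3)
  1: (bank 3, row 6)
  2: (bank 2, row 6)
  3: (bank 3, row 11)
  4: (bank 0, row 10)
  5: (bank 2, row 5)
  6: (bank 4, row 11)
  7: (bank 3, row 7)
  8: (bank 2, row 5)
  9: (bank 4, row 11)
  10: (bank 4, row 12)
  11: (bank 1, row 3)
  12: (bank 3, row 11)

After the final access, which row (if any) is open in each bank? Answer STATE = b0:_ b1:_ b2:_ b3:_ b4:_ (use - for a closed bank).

STATE = b0:10 b1:3 b2:5 b3:11 b4:12

#0 (1,3) H  (was 3)
#1 (3,6) C  (was 9)
#2 (2,6) H  (was 6)
#3 (3,11) C  (was 6)
#4 (0,10) E
#5 (2,5) C  (was 6)
#6 (4,11) E
#7 (3,7) C  (was 11)
#8 (2,5) H  (was 5)
#9 (4,11) H  (was 11)
#10 (4,12) C  (was 11)
#11 (1,3) H  (was 3)
#12 (3,11) C  (was 7)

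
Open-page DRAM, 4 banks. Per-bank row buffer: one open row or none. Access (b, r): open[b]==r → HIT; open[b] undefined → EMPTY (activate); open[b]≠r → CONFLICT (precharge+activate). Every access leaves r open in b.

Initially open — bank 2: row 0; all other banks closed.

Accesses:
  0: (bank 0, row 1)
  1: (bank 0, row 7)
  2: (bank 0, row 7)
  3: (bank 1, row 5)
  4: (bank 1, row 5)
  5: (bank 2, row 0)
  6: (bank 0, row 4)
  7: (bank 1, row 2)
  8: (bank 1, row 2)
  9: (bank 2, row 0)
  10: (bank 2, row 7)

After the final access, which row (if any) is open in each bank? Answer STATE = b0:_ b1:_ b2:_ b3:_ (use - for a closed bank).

#0 (0,1) E
#1 (0,7) C  (was 1)
#2 (0,7) H  (was 7)
#3 (1,5) E
#4 (1,5) H  (was 5)
#5 (2,0) H  (was 0)
#6 (0,4) C  (was 7)
#7 (1,2) C  (was 5)
#8 (1,2) H  (was 2)
#9 (2,0) H  (was 0)
#10 (2,7) C  (was 0)

STATE = b0:4 b1:2 b2:7 b3:-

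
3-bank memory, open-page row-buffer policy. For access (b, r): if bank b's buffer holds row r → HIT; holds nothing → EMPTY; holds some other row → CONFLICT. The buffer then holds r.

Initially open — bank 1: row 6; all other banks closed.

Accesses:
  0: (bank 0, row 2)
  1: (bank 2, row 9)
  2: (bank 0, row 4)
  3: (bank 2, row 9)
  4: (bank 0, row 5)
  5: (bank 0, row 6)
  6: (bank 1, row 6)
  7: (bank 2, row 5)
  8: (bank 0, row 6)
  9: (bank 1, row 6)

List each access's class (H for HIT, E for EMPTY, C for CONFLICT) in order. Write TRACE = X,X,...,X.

TRACE = E,E,C,H,C,C,H,C,H,H

#0 (0,2) E
#1 (2,9) E
#2 (0,4) C  (was 2)
#3 (2,9) H  (was 9)
#4 (0,5) C  (was 4)
#5 (0,6) C  (was 5)
#6 (1,6) H  (was 6)
#7 (2,5) C  (was 9)
#8 (0,6) H  (was 6)
#9 (1,6) H  (was 6)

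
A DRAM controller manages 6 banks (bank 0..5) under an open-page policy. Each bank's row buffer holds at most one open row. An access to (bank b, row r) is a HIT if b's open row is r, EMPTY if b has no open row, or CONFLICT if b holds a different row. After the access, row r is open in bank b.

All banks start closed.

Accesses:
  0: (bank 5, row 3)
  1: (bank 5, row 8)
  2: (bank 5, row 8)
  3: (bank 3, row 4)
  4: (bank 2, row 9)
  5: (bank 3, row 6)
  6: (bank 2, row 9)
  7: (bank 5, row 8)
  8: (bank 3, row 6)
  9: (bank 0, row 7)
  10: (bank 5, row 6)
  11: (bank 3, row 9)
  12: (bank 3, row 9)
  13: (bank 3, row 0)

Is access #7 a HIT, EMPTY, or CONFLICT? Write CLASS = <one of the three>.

0: bank 5 row 3 — prev None → EMPTY
1: bank 5 row 8 — prev 3 → CONFLICT
2: bank 5 row 8 — prev 8 → HIT
3: bank 3 row 4 — prev None → EMPTY
4: bank 2 row 9 — prev None → EMPTY
5: bank 3 row 6 — prev 4 → CONFLICT
6: bank 2 row 9 — prev 9 → HIT
7: bank 5 row 8 — prev 8 → HIT
8: bank 3 row 6 — prev 6 → HIT
9: bank 0 row 7 — prev None → EMPTY
10: bank 5 row 6 — prev 8 → CONFLICT
11: bank 3 row 9 — prev 6 → CONFLICT
12: bank 3 row 9 — prev 9 → HIT
13: bank 3 row 0 — prev 9 → CONFLICT

CLASS = HIT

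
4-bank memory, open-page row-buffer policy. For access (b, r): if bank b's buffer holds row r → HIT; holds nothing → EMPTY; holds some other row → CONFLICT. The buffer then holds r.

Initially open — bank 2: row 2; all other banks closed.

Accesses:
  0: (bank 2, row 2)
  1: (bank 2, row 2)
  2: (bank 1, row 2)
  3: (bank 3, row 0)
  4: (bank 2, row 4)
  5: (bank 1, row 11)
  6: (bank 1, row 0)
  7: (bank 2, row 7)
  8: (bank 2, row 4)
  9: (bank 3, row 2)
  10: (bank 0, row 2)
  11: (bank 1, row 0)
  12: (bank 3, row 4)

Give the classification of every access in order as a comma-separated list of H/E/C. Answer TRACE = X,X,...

TRACE = H,H,E,E,C,C,C,C,C,C,E,H,C

0: bank 2 row 2 — prev 2 → HIT
1: bank 2 row 2 — prev 2 → HIT
2: bank 1 row 2 — prev None → EMPTY
3: bank 3 row 0 — prev None → EMPTY
4: bank 2 row 4 — prev 2 → CONFLICT
5: bank 1 row 11 — prev 2 → CONFLICT
6: bank 1 row 0 — prev 11 → CONFLICT
7: bank 2 row 7 — prev 4 → CONFLICT
8: bank 2 row 4 — prev 7 → CONFLICT
9: bank 3 row 2 — prev 0 → CONFLICT
10: bank 0 row 2 — prev None → EMPTY
11: bank 1 row 0 — prev 0 → HIT
12: bank 3 row 4 — prev 2 → CONFLICT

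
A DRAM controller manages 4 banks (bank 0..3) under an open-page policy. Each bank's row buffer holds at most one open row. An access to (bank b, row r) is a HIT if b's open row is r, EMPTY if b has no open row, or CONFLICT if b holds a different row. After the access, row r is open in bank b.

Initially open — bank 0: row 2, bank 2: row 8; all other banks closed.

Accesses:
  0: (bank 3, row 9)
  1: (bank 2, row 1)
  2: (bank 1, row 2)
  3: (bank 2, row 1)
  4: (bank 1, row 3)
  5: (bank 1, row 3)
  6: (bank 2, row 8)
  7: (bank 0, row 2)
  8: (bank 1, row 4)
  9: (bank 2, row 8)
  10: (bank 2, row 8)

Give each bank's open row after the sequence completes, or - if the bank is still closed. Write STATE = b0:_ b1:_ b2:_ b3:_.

step 0: bank3 None->9 [EMPTY]
step 1: bank2 8->1 [CONFLICT]
step 2: bank1 None->2 [EMPTY]
step 3: bank2 1->1 [HIT]
step 4: bank1 2->3 [CONFLICT]
step 5: bank1 3->3 [HIT]
step 6: bank2 1->8 [CONFLICT]
step 7: bank0 2->2 [HIT]
step 8: bank1 3->4 [CONFLICT]
step 9: bank2 8->8 [HIT]
step 10: bank2 8->8 [HIT]

STATE = b0:2 b1:4 b2:8 b3:9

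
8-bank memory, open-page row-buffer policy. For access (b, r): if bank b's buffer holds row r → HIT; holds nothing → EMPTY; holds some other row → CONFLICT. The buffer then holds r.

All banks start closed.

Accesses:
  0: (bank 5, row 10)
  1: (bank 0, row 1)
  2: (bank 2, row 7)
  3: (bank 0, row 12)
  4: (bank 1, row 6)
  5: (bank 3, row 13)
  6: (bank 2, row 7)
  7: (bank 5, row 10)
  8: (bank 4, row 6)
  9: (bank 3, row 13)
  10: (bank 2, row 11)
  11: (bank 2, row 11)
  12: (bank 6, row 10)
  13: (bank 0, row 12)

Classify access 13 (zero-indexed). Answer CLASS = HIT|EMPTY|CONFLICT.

  [0] b5 r10: no row ⇒ E
  [1] b0 r1: no row ⇒ E
  [2] b2 r7: no row ⇒ E
  [3] b0 r12: had r1 ⇒ C
  [4] b1 r6: no row ⇒ E
  [5] b3 r13: no row ⇒ E
  [6] b2 r7: had r7 ⇒ H
  [7] b5 r10: had r10 ⇒ H
  [8] b4 r6: no row ⇒ E
  [9] b3 r13: had r13 ⇒ H
  [10] b2 r11: had r7 ⇒ C
  [11] b2 r11: had r11 ⇒ H
  [12] b6 r10: no row ⇒ E
  [13] b0 r12: had r12 ⇒ H

CLASS = HIT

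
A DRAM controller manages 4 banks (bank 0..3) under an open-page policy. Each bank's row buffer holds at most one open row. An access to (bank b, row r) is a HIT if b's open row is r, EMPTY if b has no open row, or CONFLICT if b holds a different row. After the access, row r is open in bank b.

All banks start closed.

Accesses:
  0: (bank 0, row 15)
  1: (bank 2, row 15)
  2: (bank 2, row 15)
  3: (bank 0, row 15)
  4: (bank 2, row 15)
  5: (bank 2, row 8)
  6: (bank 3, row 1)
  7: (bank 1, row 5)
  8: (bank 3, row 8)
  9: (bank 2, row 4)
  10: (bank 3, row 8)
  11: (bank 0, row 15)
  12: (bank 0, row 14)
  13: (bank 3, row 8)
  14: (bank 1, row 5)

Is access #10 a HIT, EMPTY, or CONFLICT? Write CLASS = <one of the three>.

CLASS = HIT

step 0: bank0 None->15 [EMPTY]
step 1: bank2 None->15 [EMPTY]
step 2: bank2 15->15 [HIT]
step 3: bank0 15->15 [HIT]
step 4: bank2 15->15 [HIT]
step 5: bank2 15->8 [CONFLICT]
step 6: bank3 None->1 [EMPTY]
step 7: bank1 None->5 [EMPTY]
step 8: bank3 1->8 [CONFLICT]
step 9: bank2 8->4 [CONFLICT]
step 10: bank3 8->8 [HIT]
step 11: bank0 15->15 [HIT]
step 12: bank0 15->14 [CONFLICT]
step 13: bank3 8->8 [HIT]
step 14: bank1 5->5 [HIT]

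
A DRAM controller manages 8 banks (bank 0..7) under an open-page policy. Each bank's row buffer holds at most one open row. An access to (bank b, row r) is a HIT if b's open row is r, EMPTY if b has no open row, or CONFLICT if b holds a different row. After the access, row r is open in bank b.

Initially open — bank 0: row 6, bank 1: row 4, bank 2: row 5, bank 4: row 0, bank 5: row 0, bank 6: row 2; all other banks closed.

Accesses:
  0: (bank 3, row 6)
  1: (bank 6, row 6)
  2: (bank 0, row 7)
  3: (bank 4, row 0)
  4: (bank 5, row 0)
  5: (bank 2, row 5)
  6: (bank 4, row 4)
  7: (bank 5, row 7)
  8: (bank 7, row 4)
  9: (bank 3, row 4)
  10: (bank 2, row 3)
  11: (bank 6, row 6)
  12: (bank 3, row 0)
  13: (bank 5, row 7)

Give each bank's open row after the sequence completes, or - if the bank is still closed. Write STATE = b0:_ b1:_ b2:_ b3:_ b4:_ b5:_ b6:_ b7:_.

STATE = b0:7 b1:4 b2:3 b3:0 b4:4 b5:7 b6:6 b7:4

step 0: bank3 None->6 [EMPTY]
step 1: bank6 2->6 [CONFLICT]
step 2: bank0 6->7 [CONFLICT]
step 3: bank4 0->0 [HIT]
step 4: bank5 0->0 [HIT]
step 5: bank2 5->5 [HIT]
step 6: bank4 0->4 [CONFLICT]
step 7: bank5 0->7 [CONFLICT]
step 8: bank7 None->4 [EMPTY]
step 9: bank3 6->4 [CONFLICT]
step 10: bank2 5->3 [CONFLICT]
step 11: bank6 6->6 [HIT]
step 12: bank3 4->0 [CONFLICT]
step 13: bank5 7->7 [HIT]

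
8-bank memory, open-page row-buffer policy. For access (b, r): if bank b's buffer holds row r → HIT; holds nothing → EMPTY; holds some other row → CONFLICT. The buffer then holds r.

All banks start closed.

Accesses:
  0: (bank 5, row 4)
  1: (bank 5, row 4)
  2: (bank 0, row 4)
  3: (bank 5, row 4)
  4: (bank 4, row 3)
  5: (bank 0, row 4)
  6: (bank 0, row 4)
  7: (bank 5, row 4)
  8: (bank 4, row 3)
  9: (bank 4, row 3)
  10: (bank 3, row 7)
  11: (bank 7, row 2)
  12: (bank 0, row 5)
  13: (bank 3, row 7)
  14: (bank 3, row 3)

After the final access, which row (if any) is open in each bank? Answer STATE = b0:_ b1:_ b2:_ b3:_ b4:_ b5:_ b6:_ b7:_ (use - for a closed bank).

0: bank 5 row 4 — prev None → EMPTY
1: bank 5 row 4 — prev 4 → HIT
2: bank 0 row 4 — prev None → EMPTY
3: bank 5 row 4 — prev 4 → HIT
4: bank 4 row 3 — prev None → EMPTY
5: bank 0 row 4 — prev 4 → HIT
6: bank 0 row 4 — prev 4 → HIT
7: bank 5 row 4 — prev 4 → HIT
8: bank 4 row 3 — prev 3 → HIT
9: bank 4 row 3 — prev 3 → HIT
10: bank 3 row 7 — prev None → EMPTY
11: bank 7 row 2 — prev None → EMPTY
12: bank 0 row 5 — prev 4 → CONFLICT
13: bank 3 row 7 — prev 7 → HIT
14: bank 3 row 3 — prev 7 → CONFLICT

STATE = b0:5 b1:- b2:- b3:3 b4:3 b5:4 b6:- b7:2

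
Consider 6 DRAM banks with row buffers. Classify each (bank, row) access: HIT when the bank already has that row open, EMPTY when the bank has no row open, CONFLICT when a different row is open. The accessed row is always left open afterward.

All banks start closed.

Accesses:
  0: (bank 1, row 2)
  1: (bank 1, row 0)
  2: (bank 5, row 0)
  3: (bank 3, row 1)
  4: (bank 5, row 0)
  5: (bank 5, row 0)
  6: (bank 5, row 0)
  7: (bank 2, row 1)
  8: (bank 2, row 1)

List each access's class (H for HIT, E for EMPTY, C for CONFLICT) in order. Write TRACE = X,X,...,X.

  [0] b1 r2: no row ⇒ E
  [1] b1 r0: had r2 ⇒ C
  [2] b5 r0: no row ⇒ E
  [3] b3 r1: no row ⇒ E
  [4] b5 r0: had r0 ⇒ H
  [5] b5 r0: had r0 ⇒ H
  [6] b5 r0: had r0 ⇒ H
  [7] b2 r1: no row ⇒ E
  [8] b2 r1: had r1 ⇒ H

TRACE = E,C,E,E,H,H,H,E,H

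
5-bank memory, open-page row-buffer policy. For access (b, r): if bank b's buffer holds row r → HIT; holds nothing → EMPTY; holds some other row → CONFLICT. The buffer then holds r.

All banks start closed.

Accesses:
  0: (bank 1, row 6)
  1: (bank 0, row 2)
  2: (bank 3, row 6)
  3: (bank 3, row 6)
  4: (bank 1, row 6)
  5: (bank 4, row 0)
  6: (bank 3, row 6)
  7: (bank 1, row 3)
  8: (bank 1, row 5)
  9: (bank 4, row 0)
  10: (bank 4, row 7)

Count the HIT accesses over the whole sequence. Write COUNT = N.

  [0] b1 r6: no row ⇒ E
  [1] b0 r2: no row ⇒ E
  [2] b3 r6: no row ⇒ E
  [3] b3 r6: had r6 ⇒ H
  [4] b1 r6: had r6 ⇒ H
  [5] b4 r0: no row ⇒ E
  [6] b3 r6: had r6 ⇒ H
  [7] b1 r3: had r6 ⇒ C
  [8] b1 r5: had r3 ⇒ C
  [9] b4 r0: had r0 ⇒ H
  [10] b4 r7: had r0 ⇒ C

COUNT = 4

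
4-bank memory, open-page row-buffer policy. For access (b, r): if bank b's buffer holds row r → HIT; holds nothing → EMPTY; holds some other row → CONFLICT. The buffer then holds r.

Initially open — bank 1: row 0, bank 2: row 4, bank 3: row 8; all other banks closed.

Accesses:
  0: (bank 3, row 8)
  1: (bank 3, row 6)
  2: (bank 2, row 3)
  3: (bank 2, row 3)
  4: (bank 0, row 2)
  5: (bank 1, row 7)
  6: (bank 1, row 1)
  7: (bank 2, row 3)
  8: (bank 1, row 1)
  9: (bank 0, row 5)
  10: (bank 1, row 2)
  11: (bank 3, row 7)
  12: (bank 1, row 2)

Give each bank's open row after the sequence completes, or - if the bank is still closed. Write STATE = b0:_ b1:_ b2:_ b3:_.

  [0] b3 r8: had r8 ⇒ H
  [1] b3 r6: had r8 ⇒ C
  [2] b2 r3: had r4 ⇒ C
  [3] b2 r3: had r3 ⇒ H
  [4] b0 r2: no row ⇒ E
  [5] b1 r7: had r0 ⇒ C
  [6] b1 r1: had r7 ⇒ C
  [7] b2 r3: had r3 ⇒ H
  [8] b1 r1: had r1 ⇒ H
  [9] b0 r5: had r2 ⇒ C
  [10] b1 r2: had r1 ⇒ C
  [11] b3 r7: had r6 ⇒ C
  [12] b1 r2: had r2 ⇒ H

STATE = b0:5 b1:2 b2:3 b3:7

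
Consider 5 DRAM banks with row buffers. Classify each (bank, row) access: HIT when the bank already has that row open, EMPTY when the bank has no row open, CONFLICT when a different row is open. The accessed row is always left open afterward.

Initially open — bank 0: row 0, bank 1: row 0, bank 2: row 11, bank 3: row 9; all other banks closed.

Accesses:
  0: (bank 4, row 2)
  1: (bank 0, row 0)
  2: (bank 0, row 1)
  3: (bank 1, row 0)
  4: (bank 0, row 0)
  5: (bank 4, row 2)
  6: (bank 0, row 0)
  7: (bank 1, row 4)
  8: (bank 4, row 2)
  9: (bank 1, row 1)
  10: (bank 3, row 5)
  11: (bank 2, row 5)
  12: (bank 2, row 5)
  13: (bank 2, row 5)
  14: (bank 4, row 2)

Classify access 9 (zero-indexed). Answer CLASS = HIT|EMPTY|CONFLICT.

CLASS = CONFLICT

  [0] b4 r2: no row ⇒ E
  [1] b0 r0: had r0 ⇒ H
  [2] b0 r1: had r0 ⇒ C
  [3] b1 r0: had r0 ⇒ H
  [4] b0 r0: had r1 ⇒ C
  [5] b4 r2: had r2 ⇒ H
  [6] b0 r0: had r0 ⇒ H
  [7] b1 r4: had r0 ⇒ C
  [8] b4 r2: had r2 ⇒ H
  [9] b1 r1: had r4 ⇒ C
  [10] b3 r5: had r9 ⇒ C
  [11] b2 r5: had r11 ⇒ C
  [12] b2 r5: had r5 ⇒ H
  [13] b2 r5: had r5 ⇒ H
  [14] b4 r2: had r2 ⇒ H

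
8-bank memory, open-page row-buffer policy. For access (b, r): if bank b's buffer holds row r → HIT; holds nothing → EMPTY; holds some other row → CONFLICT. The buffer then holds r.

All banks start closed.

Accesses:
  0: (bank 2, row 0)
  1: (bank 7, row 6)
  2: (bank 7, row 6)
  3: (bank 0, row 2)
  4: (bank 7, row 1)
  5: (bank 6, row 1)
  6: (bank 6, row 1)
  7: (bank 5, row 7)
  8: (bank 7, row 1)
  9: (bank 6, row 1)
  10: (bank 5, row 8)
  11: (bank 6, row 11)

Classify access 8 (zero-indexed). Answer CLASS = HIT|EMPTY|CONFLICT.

step 0: bank2 None->0 [EMPTY]
step 1: bank7 None->6 [EMPTY]
step 2: bank7 6->6 [HIT]
step 3: bank0 None->2 [EMPTY]
step 4: bank7 6->1 [CONFLICT]
step 5: bank6 None->1 [EMPTY]
step 6: bank6 1->1 [HIT]
step 7: bank5 None->7 [EMPTY]
step 8: bank7 1->1 [HIT]
step 9: bank6 1->1 [HIT]
step 10: bank5 7->8 [CONFLICT]
step 11: bank6 1->11 [CONFLICT]

CLASS = HIT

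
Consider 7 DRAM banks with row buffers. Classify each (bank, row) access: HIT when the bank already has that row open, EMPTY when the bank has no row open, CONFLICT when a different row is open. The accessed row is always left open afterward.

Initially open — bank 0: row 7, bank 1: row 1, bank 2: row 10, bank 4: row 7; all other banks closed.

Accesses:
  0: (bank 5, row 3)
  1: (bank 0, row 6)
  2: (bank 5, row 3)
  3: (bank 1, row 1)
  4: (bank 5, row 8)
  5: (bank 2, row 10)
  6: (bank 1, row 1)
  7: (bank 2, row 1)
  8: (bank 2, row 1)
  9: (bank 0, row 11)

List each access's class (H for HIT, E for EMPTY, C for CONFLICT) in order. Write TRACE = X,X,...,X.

#0 (5,3) E
#1 (0,6) C  (was 7)
#2 (5,3) H  (was 3)
#3 (1,1) H  (was 1)
#4 (5,8) C  (was 3)
#5 (2,10) H  (was 10)
#6 (1,1) H  (was 1)
#7 (2,1) C  (was 10)
#8 (2,1) H  (was 1)
#9 (0,11) C  (was 6)

TRACE = E,C,H,H,C,H,H,C,H,C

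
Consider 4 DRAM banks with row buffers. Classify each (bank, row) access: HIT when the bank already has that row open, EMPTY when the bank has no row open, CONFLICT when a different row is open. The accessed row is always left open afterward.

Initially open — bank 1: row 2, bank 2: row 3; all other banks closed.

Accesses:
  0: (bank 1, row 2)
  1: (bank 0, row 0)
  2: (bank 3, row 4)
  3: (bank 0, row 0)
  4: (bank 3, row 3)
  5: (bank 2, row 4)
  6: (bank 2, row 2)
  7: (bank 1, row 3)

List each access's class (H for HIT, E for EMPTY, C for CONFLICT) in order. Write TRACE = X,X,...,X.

TRACE = H,E,E,H,C,C,C,C

step 0: bank1 2->2 [HIT]
step 1: bank0 None->0 [EMPTY]
step 2: bank3 None->4 [EMPTY]
step 3: bank0 0->0 [HIT]
step 4: bank3 4->3 [CONFLICT]
step 5: bank2 3->4 [CONFLICT]
step 6: bank2 4->2 [CONFLICT]
step 7: bank1 2->3 [CONFLICT]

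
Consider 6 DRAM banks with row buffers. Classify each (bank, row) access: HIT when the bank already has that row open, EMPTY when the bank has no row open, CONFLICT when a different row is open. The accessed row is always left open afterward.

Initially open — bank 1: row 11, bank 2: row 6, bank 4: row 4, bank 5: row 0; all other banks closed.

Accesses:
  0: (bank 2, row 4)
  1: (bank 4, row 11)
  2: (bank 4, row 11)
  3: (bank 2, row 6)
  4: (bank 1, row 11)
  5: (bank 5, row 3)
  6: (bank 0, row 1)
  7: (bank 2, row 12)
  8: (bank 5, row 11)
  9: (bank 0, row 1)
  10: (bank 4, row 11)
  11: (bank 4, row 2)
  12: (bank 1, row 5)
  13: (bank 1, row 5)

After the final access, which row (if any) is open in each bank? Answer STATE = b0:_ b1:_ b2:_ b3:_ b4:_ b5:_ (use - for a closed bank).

STATE = b0:1 b1:5 b2:12 b3:- b4:2 b5:11

  [0] b2 r4: had r6 ⇒ C
  [1] b4 r11: had r4 ⇒ C
  [2] b4 r11: had r11 ⇒ H
  [3] b2 r6: had r4 ⇒ C
  [4] b1 r11: had r11 ⇒ H
  [5] b5 r3: had r0 ⇒ C
  [6] b0 r1: no row ⇒ E
  [7] b2 r12: had r6 ⇒ C
  [8] b5 r11: had r3 ⇒ C
  [9] b0 r1: had r1 ⇒ H
  [10] b4 r11: had r11 ⇒ H
  [11] b4 r2: had r11 ⇒ C
  [12] b1 r5: had r11 ⇒ C
  [13] b1 r5: had r5 ⇒ H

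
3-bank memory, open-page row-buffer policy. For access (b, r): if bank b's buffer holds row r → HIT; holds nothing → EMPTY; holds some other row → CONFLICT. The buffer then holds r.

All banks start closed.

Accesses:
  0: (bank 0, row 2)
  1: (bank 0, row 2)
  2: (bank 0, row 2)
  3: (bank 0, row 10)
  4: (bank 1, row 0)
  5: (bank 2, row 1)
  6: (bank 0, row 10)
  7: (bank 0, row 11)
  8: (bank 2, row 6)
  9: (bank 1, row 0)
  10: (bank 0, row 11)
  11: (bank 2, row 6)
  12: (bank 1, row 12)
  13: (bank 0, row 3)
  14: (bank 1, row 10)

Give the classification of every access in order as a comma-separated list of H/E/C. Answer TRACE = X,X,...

TRACE = E,H,H,C,E,E,H,C,C,H,H,H,C,C,C

step 0: bank0 None->2 [EMPTY]
step 1: bank0 2->2 [HIT]
step 2: bank0 2->2 [HIT]
step 3: bank0 2->10 [CONFLICT]
step 4: bank1 None->0 [EMPTY]
step 5: bank2 None->1 [EMPTY]
step 6: bank0 10->10 [HIT]
step 7: bank0 10->11 [CONFLICT]
step 8: bank2 1->6 [CONFLICT]
step 9: bank1 0->0 [HIT]
step 10: bank0 11->11 [HIT]
step 11: bank2 6->6 [HIT]
step 12: bank1 0->12 [CONFLICT]
step 13: bank0 11->3 [CONFLICT]
step 14: bank1 12->10 [CONFLICT]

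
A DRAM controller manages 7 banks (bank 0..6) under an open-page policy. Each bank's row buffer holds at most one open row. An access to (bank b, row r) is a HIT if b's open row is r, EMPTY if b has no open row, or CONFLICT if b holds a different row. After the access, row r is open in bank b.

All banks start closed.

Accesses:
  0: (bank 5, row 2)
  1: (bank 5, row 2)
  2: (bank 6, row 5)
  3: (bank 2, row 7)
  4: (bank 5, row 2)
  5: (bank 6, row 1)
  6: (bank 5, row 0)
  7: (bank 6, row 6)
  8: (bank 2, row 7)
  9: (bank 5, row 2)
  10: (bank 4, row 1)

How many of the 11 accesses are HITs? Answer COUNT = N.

COUNT = 3

step 0: bank5 None->2 [EMPTY]
step 1: bank5 2->2 [HIT]
step 2: bank6 None->5 [EMPTY]
step 3: bank2 None->7 [EMPTY]
step 4: bank5 2->2 [HIT]
step 5: bank6 5->1 [CONFLICT]
step 6: bank5 2->0 [CONFLICT]
step 7: bank6 1->6 [CONFLICT]
step 8: bank2 7->7 [HIT]
step 9: bank5 0->2 [CONFLICT]
step 10: bank4 None->1 [EMPTY]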